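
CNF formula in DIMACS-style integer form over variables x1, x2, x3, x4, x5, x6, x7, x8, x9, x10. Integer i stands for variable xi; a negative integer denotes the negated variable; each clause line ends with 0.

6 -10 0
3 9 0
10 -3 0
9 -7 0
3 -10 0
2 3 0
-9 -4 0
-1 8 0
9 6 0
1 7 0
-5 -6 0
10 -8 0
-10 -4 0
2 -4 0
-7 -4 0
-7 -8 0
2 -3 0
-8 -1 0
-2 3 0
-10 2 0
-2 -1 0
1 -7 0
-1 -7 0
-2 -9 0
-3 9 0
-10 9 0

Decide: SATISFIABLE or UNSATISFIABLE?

UNSATISFIABLE

x2 = True:
  propagation gives x3=True, x10=True, x6=True, x5=False; an empty clause results — contradiction.
x2 = False:
  propagation gives x3=True; an empty clause results — contradiction.
Every branch closes, so no satisfying assignment exists.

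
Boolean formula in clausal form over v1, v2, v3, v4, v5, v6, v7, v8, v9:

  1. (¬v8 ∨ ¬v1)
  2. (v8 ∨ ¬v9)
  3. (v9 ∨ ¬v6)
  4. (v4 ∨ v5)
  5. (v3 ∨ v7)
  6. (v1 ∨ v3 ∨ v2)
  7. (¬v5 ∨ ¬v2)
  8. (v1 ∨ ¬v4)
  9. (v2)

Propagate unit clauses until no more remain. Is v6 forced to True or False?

False

Unit clause (v2) sets v2 = True.
(¬v2 ∨ ¬v5): since v2 = True, the clause reduces to (¬v5). v5 = False.
(v4 ∨ v5): since v5 = False, the clause reduces to (v4). v4 = True.
(v1 ∨ ¬v4) with v4 = True leaves only v1, so v1 = True.
(¬v1 ∨ ¬v8): since v1 = True, the clause reduces to (¬v8). v8 = False.
(v8 ∨ ¬v9) with v8 = False leaves only ¬v9, so v9 = False.
(v9 ∨ ¬v6): since v9 = False, the clause reduces to (¬v6). v6 = False.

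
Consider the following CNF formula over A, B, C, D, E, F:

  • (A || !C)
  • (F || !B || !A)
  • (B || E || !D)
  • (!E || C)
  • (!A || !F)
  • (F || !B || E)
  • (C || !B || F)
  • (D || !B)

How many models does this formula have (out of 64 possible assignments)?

Satisfying assignments:
  A=0 B=0 C=0 D=0 E=0 F=0
  A=0 B=0 C=0 D=0 E=0 F=1
  A=0 B=1 C=0 D=1 E=0 F=1
  A=1 B=0 C=0 D=0 E=0 F=0
  A=1 B=0 C=1 D=0 E=0 F=0
  A=1 B=0 C=1 D=0 E=1 F=0
  A=1 B=0 C=1 D=1 E=1 F=0
Count: 7.

7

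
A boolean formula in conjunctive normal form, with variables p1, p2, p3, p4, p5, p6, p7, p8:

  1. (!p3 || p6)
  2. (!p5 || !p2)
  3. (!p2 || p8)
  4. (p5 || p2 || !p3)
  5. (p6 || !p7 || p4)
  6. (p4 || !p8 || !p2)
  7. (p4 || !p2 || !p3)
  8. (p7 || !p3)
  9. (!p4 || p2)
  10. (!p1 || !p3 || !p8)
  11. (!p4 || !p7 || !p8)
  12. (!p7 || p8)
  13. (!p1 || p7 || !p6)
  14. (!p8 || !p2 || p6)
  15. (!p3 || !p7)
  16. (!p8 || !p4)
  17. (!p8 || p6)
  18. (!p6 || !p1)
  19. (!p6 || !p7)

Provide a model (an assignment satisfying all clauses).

p3 occurs only negated in the remaining clauses — set p3 = False.
Try p1 = True.
  then p6 is forced to False.
  then p8 is forced to False.
  then p2 is forced to False.
  then p4 is forced to False.
  then p7 is forced to False.
p5 is now unconstrained; take p5 = True.

p1=T, p2=F, p3=F, p4=F, p5=T, p6=F, p7=F, p8=F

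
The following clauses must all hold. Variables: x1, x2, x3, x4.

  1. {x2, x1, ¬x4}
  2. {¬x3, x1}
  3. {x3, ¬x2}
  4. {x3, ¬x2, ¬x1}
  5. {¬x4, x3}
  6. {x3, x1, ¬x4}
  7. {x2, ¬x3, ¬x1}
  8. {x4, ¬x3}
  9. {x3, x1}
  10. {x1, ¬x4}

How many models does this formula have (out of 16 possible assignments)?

2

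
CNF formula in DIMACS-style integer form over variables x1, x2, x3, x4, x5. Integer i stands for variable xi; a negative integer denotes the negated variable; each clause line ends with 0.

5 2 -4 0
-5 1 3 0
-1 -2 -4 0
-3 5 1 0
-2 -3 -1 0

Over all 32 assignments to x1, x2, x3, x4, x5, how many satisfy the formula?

Case analysis on x1 and x2:
  x1=T, x2=T: remaining (x3,x4,x5) ∈ {(F,F,F); (F,F,T)} — 2.
  x1=T, x2=F: x3 free; 3 ways for (x4,x5) × 2^1 = 6.
  x1=F, x2=T: remaining (x3,x4,x5) ∈ {(F,F,F); (F,T,F); (T,F,T); (T,T,T)} — 4.
  x1=F, x2=F: remaining (x3,x4,x5) ∈ {(F,F,F); (T,F,T); (T,T,T)} — 3.
Total: 2 + 6 + 4 + 3 = 15.

15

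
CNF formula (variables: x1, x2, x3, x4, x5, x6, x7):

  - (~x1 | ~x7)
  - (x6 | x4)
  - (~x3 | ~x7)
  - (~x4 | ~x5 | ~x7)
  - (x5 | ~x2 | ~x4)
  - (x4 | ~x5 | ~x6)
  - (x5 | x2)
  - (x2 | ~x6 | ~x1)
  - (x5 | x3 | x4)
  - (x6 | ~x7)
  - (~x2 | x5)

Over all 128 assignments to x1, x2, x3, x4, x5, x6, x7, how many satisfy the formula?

14

Split on x5, then x4.
  x5=1, x4=1: x3 free; 7 ways for (x1,x2,x6,x7) × 2^1 = 14.
  x5=1, x4=0: a clause becomes empty — 0.
  x5=0, x4=1: a clause becomes empty — 0.
  x5=0, x4=0: a clause becomes empty — 0.
Total: 14 + 0 + 0 + 0 = 14.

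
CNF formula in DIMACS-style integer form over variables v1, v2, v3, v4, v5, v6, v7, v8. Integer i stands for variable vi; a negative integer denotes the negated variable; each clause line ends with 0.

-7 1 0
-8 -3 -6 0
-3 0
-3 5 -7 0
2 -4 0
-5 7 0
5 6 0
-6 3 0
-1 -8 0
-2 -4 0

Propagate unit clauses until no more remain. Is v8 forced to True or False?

(¬v3) stands alone — v3 = False.
(¬v6 ∨ v3) with v3 = False leaves only ¬v6, so v6 = False.
In (v6 ∨ v5), v6 is now false; v5 must hold, so v5 = True.
In (v7 ∨ ¬v5), ¬v5 is now false; v7 must hold, so v7 = True.
In (v1 ∨ ¬v7), ¬v7 is now false; v1 must hold, so v1 = True.
In (¬v1 ∨ ¬v8), ¬v1 is now false; ¬v8 must hold, so v8 = False.

False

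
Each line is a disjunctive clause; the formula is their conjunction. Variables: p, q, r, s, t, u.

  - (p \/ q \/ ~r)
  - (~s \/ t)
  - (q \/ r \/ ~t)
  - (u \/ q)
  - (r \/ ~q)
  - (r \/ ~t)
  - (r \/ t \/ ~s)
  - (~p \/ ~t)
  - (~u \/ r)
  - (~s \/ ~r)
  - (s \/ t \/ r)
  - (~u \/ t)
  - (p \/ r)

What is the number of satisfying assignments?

4

Satisfying assignments:
  p=0 q=1 r=1 s=0 t=0 u=0
  p=0 q=1 r=1 s=0 t=1 u=0
  p=0 q=1 r=1 s=0 t=1 u=1
  p=1 q=1 r=1 s=0 t=0 u=0
That's 4 in total.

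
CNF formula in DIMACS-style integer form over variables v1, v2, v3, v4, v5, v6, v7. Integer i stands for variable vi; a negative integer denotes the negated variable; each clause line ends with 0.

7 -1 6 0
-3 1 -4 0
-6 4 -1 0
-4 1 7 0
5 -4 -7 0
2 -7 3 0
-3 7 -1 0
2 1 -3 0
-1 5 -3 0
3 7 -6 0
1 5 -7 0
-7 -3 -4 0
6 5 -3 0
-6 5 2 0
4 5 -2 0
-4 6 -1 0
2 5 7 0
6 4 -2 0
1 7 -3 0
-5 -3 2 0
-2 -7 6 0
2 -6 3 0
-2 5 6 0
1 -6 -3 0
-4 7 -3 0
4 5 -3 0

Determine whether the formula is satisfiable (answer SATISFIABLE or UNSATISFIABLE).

SATISFIABLE

Set v1 = True and propagate.
Branch on v2: take v2 = True.
Try v3 = False.
For the remaining variables, v4 = True, v5 = True, v6 = True, v7 = True works.
So v1=True, v2=True, v3=False, v4=True, v5=True, v6=True, v7=True is a satisfying assignment.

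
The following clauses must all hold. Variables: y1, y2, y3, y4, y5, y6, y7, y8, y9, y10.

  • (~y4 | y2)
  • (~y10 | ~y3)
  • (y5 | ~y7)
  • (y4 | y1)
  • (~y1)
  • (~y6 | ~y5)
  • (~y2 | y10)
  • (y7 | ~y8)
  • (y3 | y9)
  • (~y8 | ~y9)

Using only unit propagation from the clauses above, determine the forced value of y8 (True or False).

(~y1) is a unit clause: y1 = False.
In (y4 | y1), y1 is now false; y4 must hold, so y4 = True.
From (~y4 | y2) and y4 = True: y2 = True.
From (y10 | ~y2) and y2 = True: y10 = True.
In (~y10 | ~y3), ~y10 is now false; ~y3 must hold, so y3 = False.
From (y3 | y9) and y3 = False: y9 = True.
In (~y9 | ~y8), ~y9 is now false; ~y8 must hold, so y8 = False.

False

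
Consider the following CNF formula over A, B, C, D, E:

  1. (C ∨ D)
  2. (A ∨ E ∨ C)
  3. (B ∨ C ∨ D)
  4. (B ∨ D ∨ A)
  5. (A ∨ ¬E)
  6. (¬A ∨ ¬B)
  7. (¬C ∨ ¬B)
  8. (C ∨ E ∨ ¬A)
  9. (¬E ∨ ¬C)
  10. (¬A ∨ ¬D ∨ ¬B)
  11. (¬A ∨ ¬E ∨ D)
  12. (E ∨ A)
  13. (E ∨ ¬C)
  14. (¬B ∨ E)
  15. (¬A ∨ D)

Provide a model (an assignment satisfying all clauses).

A=True, B=False, C=False, D=True, E=True

Branch on A: take A = True.
  then B is forced to False.
  then D is forced to True.
Branch on C: take C = False.
  then E is forced to True.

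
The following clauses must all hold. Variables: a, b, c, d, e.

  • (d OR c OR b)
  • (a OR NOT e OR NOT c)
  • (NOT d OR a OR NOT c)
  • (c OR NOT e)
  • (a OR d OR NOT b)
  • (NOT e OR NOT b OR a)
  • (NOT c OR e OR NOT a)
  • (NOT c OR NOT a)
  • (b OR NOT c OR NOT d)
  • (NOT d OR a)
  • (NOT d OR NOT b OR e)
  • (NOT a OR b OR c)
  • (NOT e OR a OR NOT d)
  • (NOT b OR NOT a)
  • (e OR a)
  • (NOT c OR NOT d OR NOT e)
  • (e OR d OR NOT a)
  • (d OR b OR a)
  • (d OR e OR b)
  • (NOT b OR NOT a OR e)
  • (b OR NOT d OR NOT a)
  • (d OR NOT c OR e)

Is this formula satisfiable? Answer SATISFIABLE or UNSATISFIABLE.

UNSATISFIABLE

a = True:
  propagation gives c=False, e=False, b=True; an empty clause results — contradiction.
a = False:
  propagation gives d=False, b=False; an empty clause results — contradiction.
Every branch closes, so no satisfying assignment exists.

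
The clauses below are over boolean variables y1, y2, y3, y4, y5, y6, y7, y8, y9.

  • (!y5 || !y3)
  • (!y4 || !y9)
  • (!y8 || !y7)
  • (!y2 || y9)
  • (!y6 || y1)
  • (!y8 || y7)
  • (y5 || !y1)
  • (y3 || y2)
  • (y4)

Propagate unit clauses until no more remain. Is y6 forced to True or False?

False

Unit clause (y4) sets y4 = True.
From (!y9 || !y4) and y4 = True: y9 = False.
From (y9 || !y2) and y9 = False: y2 = False.
From (y3 || y2) and y2 = False: y3 = True.
(!y3 || !y5): since y3 = True, the clause reduces to (!y5). y5 = False.
(!y1 || y5): since y5 = False, the clause reduces to (!y1). y1 = False.
From (!y6 || y1) and y1 = False: y6 = False.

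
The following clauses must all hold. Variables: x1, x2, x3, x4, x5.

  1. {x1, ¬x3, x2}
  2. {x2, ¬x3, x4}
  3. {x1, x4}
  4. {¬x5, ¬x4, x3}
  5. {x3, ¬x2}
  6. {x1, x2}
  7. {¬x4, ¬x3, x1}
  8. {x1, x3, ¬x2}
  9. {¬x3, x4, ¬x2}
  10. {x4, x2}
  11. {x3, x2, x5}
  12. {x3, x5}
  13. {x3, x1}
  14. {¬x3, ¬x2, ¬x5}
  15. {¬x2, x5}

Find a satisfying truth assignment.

x1=True, x2=False, x3=True, x4=True, x5=False

x1 occurs only positively in the remaining clauses — set x1 = True.
Try x2 = False.
  then x4 is forced to True.
The remaining clauses are satisfied by x3 = True, x5 = False.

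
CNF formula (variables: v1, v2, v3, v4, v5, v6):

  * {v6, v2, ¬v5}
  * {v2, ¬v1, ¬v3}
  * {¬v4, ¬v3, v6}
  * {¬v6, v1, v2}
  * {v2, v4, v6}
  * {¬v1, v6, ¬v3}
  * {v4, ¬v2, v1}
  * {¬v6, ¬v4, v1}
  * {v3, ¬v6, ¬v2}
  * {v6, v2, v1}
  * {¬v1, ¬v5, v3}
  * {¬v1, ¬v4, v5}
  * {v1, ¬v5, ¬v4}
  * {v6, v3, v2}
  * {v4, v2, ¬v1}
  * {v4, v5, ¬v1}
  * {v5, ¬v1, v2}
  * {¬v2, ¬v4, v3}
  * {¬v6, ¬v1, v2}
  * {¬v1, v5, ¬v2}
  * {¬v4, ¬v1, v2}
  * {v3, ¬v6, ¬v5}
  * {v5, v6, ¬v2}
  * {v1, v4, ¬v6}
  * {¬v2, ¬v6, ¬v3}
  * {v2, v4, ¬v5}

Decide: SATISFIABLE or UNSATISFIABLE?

v2 = True:
  v1 = True:
    propagation gives v5=True, v3=True, v6=True; an empty clause results — contradiction.
  v1 = False:
    propagation gives v4=True, v6=False, v3=False; an empty clause results — contradiction.
v2 = False:
  v1 = True:
    propagation gives v3=False, v5=False; an empty clause results — contradiction.
  v1 = False:
    propagation gives v6=False; an empty clause results — contradiction.
Every branch closes, so no satisfying assignment exists.

UNSATISFIABLE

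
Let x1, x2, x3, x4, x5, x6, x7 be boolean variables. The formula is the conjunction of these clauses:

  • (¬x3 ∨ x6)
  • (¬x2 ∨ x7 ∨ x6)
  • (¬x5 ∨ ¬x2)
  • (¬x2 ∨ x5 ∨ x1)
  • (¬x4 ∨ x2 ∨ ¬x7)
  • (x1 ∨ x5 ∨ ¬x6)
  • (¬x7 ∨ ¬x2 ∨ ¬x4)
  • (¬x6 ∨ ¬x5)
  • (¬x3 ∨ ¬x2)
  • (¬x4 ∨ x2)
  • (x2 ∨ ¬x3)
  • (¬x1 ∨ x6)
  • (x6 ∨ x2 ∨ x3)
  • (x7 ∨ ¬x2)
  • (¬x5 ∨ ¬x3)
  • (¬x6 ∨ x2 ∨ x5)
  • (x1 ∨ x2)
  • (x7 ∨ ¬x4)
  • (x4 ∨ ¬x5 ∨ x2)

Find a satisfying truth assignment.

x1=1, x2=1, x3=0, x4=0, x5=0, x6=1, x7=1

Check each clause:
  1. (¬x3 ∨ x6) — ¬x3 is true.
  2. (x6 ∨ x7 ∨ ¬x2) — x6 is true.
  3. (¬x5 ∨ ¬x2) — ¬x5 is true.
  4. (x5 ∨ x1 ∨ ¬x2) — x1 is true.
  5. (x2 ∨ ¬x4 ∨ ¬x7) — x2 is true.
  6. (x1 ∨ ¬x6 ∨ x5) — x1 is true.
  7. (¬x7 ∨ ¬x2 ∨ ¬x4) — ¬x4 is true.
  8. (¬x6 ∨ ¬x5) — ¬x5 is true.
  9. (¬x3 ∨ ¬x2) — ¬x3 is true.
  10. (x2 ∨ ¬x4) — x2 is true.
  11. (x2 ∨ ¬x3) — x2 is true.
  12. (x6 ∨ ¬x1) — x6 is true.
  13. (x3 ∨ x2 ∨ x6) — x2 is true.
  14. (¬x2 ∨ x7) — x7 is true.
  15. (¬x5 ∨ ¬x3) — ¬x5 is true.
  16. (x2 ∨ x5 ∨ ¬x6) — x2 is true.
  17. (x1 ∨ x2) — x1 is true.
  18. (x7 ∨ ¬x4) — ¬x4 is true.
  19. (x4 ∨ x2 ∨ ¬x5) — x2 is true.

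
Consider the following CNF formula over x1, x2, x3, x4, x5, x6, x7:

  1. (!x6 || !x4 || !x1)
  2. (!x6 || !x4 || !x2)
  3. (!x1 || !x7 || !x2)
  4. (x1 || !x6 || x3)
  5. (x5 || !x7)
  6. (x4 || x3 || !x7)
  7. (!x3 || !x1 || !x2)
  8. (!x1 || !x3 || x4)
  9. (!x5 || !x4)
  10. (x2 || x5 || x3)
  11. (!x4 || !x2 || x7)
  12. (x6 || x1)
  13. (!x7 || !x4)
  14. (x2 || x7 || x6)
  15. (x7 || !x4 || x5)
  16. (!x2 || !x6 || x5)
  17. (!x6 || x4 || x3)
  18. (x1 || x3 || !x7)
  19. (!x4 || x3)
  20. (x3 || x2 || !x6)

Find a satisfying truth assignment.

x1=False, x2=False, x3=True, x4=False, x5=True, x6=True, x7=True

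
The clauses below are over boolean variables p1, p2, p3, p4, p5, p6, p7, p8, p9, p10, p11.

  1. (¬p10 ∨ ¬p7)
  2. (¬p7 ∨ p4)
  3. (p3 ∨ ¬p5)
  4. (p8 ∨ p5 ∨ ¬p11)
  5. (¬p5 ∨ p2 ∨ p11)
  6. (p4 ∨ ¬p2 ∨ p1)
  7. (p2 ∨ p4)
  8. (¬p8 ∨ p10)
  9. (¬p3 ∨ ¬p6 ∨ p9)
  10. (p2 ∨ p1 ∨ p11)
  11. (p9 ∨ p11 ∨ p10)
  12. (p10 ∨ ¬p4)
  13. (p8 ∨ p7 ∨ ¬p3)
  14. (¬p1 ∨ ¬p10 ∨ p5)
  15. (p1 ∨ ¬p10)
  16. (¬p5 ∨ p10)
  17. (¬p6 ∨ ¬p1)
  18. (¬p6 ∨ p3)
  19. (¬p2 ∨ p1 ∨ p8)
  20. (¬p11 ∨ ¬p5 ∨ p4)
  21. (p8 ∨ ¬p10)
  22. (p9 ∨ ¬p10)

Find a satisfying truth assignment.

p1 = True  p2 = True  p3 = True  p4 = True  p5 = True  p6 = False  p7 = False  p8 = True  p9 = True  p10 = True  p11 = False

Pure literal: p6 appears only negated; assign p6 = False.
p9 occurs only positively in the remaining clauses — set p9 = True.
Set p1 = True and propagate.
Branch on p2: take p2 = True.
Try p3 = True.
For the remaining variables, p4 = True, p5 = True, p7 = False, p8 = True, p10 = True, p11 = False works.
Every clause has at least one true literal under this assignment.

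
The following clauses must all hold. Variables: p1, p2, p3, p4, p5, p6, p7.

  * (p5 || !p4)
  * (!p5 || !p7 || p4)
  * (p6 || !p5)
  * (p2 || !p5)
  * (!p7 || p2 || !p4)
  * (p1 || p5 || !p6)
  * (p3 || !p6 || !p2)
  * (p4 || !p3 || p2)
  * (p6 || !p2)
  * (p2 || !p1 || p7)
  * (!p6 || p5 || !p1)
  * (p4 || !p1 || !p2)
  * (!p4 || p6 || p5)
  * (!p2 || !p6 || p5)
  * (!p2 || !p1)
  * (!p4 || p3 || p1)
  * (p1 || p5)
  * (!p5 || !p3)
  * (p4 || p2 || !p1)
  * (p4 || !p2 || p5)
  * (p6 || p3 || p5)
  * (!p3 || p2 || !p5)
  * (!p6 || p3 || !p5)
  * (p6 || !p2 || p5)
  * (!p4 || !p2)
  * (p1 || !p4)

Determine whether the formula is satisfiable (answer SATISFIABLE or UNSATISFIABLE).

p5 = True:
  propagation gives p6=True, p2=True, p3=True; an empty clause results — contradiction.
p5 = False:
  propagation gives p4=False, p1=True, p6=False, p2=False; an empty clause results — contradiction.
Every branch closes, so no satisfying assignment exists.

UNSATISFIABLE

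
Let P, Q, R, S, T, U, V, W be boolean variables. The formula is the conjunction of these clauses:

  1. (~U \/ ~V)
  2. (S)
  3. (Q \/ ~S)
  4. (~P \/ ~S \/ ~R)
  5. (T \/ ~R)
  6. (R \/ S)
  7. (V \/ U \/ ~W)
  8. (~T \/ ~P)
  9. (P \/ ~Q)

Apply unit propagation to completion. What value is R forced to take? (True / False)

False

(S) stands alone — S = True.
(~S \/ Q) with S = True leaves only Q, so Q = True.
From (P \/ ~Q) and Q = True: P = True.
In (~P \/ ~R \/ ~S), ~S, ~P are now false; ~R must hold, so R = False.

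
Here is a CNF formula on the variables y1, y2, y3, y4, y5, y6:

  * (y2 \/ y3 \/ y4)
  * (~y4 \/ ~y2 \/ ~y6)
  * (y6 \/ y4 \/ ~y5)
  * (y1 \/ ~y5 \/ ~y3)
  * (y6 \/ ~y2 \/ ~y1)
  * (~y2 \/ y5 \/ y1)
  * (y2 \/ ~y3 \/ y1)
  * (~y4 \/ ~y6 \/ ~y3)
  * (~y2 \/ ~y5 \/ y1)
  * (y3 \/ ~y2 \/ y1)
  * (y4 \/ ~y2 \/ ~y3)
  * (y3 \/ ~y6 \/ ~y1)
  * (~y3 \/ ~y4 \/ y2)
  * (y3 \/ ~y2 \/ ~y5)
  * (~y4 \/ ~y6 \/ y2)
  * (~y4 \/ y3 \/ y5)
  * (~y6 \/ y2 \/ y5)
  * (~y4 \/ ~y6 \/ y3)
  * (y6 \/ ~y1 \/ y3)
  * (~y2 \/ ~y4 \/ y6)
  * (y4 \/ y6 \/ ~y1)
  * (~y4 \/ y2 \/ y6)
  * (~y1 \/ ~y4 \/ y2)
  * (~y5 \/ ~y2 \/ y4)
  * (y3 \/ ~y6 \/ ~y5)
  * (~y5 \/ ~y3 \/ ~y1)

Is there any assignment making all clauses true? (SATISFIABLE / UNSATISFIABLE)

UNSATISFIABLE

y2 = True:
  y3 = True:
    propagation gives y4=True, y6=False; an empty clause results — contradiction.
  y3 = False:
    propagation gives y1=True, y6=True; an empty clause results — contradiction.
y2 = False:
  y3 = True:
    propagation gives y1=True, y4=False, y6=True, y5=True; an empty clause results — contradiction.
  y3 = False:
    propagation gives y4=True, y6=False; an empty clause results — contradiction.
Every branch closes, so no satisfying assignment exists.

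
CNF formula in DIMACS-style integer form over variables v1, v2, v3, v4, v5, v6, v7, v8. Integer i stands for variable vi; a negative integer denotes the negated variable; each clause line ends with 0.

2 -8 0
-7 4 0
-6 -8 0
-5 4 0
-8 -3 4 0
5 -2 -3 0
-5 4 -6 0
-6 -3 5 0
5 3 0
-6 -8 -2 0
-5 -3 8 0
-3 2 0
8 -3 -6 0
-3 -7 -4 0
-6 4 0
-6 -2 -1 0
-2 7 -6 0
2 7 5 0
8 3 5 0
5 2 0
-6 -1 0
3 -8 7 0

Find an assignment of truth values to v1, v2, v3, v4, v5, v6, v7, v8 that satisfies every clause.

v1 = False  v2 = True  v3 = False  v4 = True  v5 = True  v6 = False  v7 = True  v8 = False

Check each clause:
  1. (v2 OR NOT v8) — NOT v8 is true.
  2. (NOT v7 OR v4) — v4 is true.
  3. (NOT v8 OR NOT v6) — NOT v8 is true.
  4. (v4 OR NOT v5) — v4 is true.
  5. (NOT v3 OR NOT v8 OR v4) — NOT v8 is true.
  6. (NOT v2 OR v5 OR NOT v3) — NOT v3 is true.
  7. (v4 OR NOT v6 OR NOT v5) — NOT v6 is true.
  8. (NOT v3 OR NOT v6 OR v5) — NOT v3 is true.
  9. (v3 OR v5) — v5 is true.
  10. (NOT v8 OR NOT v2 OR NOT v6) — NOT v8 is true.
  11. (v8 OR NOT v5 OR NOT v3) — NOT v3 is true.
  12. (NOT v3 OR v2) — v2 is true.
  13. (v8 OR NOT v3 OR NOT v6) — NOT v6 is true.
  14. (NOT v4 OR NOT v3 OR NOT v7) — NOT v3 is true.
  15. (v4 OR NOT v6) — NOT v6 is true.
  16. (NOT v1 OR NOT v6 OR NOT v2) — NOT v6 is true.
  17. (v7 OR NOT v2 OR NOT v6) — NOT v6 is true.
  18. (v7 OR v5 OR v2) — v2 is true.
  19. (v3 OR v8 OR v5) — v5 is true.
  20. (v5 OR v2) — v2 is true.
  21. (NOT v1 OR NOT v6) — NOT v6 is true.
  22. (v7 OR NOT v8 OR v3) — NOT v8 is true.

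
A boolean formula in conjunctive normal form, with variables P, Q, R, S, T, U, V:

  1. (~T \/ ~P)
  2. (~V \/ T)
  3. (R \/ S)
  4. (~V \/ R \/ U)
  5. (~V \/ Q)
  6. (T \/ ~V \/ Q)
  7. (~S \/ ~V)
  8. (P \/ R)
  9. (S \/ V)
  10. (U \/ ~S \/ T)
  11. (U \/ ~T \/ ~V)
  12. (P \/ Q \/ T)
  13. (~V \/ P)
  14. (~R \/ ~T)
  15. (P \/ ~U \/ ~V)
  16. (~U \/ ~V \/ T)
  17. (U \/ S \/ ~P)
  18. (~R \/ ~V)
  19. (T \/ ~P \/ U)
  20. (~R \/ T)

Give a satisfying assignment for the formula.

P = 1  Q = 0  R = 0  S = 1  T = 0  U = 1  V = 0

Set P = True and propagate.
  then T is forced to False.
  then V is forced to False.
  then S is forced to True.
  then U is forced to True.
  then R is forced to False.
Q is now unconstrained; take Q = False.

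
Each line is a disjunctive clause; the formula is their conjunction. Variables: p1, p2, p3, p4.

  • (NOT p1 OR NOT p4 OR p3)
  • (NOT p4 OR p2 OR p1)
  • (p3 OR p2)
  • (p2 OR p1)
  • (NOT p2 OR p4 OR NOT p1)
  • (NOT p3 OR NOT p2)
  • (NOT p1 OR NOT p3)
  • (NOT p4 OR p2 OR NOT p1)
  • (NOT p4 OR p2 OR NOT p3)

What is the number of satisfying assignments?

2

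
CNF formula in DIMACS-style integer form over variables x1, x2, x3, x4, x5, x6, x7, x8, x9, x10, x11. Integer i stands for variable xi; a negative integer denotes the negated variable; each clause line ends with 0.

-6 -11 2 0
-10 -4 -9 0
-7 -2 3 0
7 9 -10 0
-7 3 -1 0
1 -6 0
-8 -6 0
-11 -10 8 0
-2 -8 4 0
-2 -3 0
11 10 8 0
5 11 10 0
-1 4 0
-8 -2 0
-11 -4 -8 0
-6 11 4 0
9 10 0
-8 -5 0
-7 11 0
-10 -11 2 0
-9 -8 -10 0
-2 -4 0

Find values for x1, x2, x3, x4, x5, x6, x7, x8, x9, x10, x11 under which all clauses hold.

x1 = False, x2 = True, x3 = False, x4 = False, x5 = False, x6 = False, x7 = False, x8 = False, x9 = True, x10 = True, x11 = False

x6 occurs only negated in the remaining clauses — set x6 = False.
Set x1 = False and propagate.
For the remaining variables, x2 = True, x3 = False, x4 = False, x5 = False, x7 = False, x8 = False, x9 = True, x10 = True, x11 = False works.
Check each clause:
  1. {¬x11, x2, ¬x6} — ¬x6 is true.
  2. {¬x4, ¬x10, ¬x9} — ¬x4 is true.
  3. {¬x7, ¬x2, x3} — ¬x7 is true.
  4. {x7, x9, ¬x10} — x9 is true.
  5. {¬x1, ¬x7, x3} — ¬x7 is true.
  6. {x1, ¬x6} — ¬x6 is true.
  7. {¬x8, ¬x6} — ¬x8 is true.
  8. {x8, ¬x11, ¬x10} — ¬x11 is true.
  9. {¬x8, x4, ¬x2} — ¬x8 is true.
  10. {¬x2, ¬x3} — ¬x3 is true.
  11. {x8, x10, x11} — x10 is true.
  12. {x10, x11, x5} — x10 is true.
  13. {x4, ¬x1} — ¬x1 is true.
  14. {¬x2, ¬x8} — ¬x8 is true.
  15. {¬x11, ¬x4, ¬x8} — ¬x8 is true.
  16. {x4, x11, ¬x6} — ¬x6 is true.
  17. {x10, x9} — x9 is true.
  18. {¬x5, ¬x8} — ¬x8 is true.
  19. {x11, ¬x7} — ¬x7 is true.
  20. {x2, ¬x11, ¬x10} — x2 is true.
  21. {¬x9, ¬x8, ¬x10} — ¬x8 is true.
  22. {¬x4, ¬x2} — ¬x4 is true.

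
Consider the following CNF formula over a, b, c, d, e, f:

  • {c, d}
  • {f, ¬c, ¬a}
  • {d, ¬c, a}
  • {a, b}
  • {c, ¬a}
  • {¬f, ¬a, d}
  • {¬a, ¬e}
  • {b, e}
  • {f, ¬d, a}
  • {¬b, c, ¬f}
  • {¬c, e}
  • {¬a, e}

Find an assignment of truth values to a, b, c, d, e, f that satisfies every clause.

Branch on a: take a = False.
  then b is forced to True.
Set c = True and propagate.
  then d is forced to True.
  then f is forced to True.
  then e is forced to True.

a=False  b=True  c=True  d=True  e=True  f=True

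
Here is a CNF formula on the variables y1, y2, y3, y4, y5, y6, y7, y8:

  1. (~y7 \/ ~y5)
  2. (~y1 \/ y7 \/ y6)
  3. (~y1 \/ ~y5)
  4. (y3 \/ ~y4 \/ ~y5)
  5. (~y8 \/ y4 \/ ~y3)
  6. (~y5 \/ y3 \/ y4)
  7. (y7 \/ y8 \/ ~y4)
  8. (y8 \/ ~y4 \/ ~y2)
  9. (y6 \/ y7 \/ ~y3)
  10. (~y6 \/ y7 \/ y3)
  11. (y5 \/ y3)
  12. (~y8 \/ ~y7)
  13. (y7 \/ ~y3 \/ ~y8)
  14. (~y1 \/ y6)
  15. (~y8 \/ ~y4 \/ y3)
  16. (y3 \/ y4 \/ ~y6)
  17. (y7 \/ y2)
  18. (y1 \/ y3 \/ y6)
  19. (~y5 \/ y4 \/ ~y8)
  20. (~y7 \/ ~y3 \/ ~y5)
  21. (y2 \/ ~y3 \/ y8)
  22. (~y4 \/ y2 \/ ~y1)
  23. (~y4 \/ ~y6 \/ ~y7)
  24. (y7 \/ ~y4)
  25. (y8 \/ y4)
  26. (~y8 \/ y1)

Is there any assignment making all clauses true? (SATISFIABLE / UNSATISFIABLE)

UNSATISFIABLE

y3 = True:
  y7 = True:
    propagation gives y5=False, y8=False, y2=True, y4=False; an empty clause results — contradiction.
  y7 = False:
    propagation gives y6=True, y8=False, y4=False; an empty clause results — contradiction.
y3 = False:
  propagation gives y5=True, y7=False, y1=False, y4=False; an empty clause results — contradiction.
Every branch closes, so no satisfying assignment exists.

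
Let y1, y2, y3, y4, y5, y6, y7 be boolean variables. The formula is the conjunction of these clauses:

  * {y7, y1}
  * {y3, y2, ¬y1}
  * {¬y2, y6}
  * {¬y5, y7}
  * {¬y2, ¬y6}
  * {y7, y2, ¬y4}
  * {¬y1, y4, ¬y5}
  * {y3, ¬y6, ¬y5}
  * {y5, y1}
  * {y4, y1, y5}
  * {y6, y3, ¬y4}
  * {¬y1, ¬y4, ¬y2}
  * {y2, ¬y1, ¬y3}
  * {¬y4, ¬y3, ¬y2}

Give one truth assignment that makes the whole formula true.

y1=F, y2=F, y3=F, y4=F, y5=T, y6=F, y7=T

y7 occurs only positively in the remaining clauses — set y7 = True.
Try y1 = False.
  then y5 is forced to True.
For the remaining variables, y2 = False, y3 = False, y4 = False, y6 = False works.
Every clause has at least one true literal under this assignment.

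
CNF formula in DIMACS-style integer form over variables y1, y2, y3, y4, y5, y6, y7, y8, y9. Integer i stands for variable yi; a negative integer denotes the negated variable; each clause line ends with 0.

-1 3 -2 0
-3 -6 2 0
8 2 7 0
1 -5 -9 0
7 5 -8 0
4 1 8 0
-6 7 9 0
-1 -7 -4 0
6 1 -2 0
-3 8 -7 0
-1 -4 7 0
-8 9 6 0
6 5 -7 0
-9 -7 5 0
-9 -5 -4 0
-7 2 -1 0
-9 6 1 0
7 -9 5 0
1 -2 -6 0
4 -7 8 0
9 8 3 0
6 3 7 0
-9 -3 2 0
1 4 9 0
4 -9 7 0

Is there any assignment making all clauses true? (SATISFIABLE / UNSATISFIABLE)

SATISFIABLE

Branch on y1: take y1 = True.
For the remaining variables, y2 = True, y3 = True, y4 = False, y5 = True, y6 = False, y7 = False, y8 = False, y9 = False works.
Every clause has at least one true literal under this assignment.
So y1=T, y2=T, y3=T, y4=F, y5=T, y6=F, y7=F, y8=F, y9=F is a satisfying assignment.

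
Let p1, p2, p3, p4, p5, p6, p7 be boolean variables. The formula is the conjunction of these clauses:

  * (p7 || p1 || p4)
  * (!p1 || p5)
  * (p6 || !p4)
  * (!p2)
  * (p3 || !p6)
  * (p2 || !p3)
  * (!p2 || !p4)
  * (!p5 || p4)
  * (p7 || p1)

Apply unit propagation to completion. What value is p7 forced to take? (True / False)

True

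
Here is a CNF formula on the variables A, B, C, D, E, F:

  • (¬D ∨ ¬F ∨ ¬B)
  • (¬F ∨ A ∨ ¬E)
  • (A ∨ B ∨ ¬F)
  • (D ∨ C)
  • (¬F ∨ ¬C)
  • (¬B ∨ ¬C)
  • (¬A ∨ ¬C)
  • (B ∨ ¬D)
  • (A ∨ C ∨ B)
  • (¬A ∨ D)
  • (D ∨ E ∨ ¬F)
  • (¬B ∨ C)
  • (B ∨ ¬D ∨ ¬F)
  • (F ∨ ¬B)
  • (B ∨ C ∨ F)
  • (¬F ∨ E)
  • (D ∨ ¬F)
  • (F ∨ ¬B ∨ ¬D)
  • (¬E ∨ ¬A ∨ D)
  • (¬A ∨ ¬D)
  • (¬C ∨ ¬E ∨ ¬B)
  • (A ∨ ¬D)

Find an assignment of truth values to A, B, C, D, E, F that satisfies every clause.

A=False, B=False, C=True, D=False, E=False, F=False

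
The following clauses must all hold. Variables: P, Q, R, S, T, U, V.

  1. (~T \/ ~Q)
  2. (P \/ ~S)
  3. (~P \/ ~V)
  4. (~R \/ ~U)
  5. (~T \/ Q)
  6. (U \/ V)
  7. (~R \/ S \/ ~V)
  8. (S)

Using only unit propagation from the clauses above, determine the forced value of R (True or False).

Unit clause (S) sets S = True.
From (P \/ ~S) and S = True: P = True.
(~V \/ ~P): since P = True, the clause reduces to (~V). V = False.
(V \/ U): since V = False, the clause reduces to (U). U = True.
From (~R \/ ~U) and U = True: R = False.

False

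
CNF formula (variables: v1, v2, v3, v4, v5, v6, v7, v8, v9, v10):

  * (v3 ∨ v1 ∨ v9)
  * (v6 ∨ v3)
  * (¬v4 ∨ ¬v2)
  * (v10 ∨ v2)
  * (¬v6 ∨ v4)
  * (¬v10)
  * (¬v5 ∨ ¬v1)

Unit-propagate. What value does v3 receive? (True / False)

(¬v10) is a unit clause: v10 = False.
(v10 ∨ v2) with v10 = False leaves only v2, so v2 = True.
In (¬v4 ∨ ¬v2), ¬v2 is now false; ¬v4 must hold, so v4 = False.
In (v4 ∨ ¬v6), v4 is now false; ¬v6 must hold, so v6 = False.
From (v6 ∨ v3) and v6 = False: v3 = True.

True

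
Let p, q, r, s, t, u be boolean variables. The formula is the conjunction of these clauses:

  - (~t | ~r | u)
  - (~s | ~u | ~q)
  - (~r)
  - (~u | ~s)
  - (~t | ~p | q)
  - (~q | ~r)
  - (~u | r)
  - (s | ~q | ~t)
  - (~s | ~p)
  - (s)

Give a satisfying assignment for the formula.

p = False, q = False, r = False, s = True, t = True, u = False

The clause (~r) is unit: r must be False.
Unit propagation: (~u) forces u = False.
(s) is a unit clause, so s = True.
Unit propagation: (~p) forces p = False.
q, t are now unconstrained; take q = False, t = True.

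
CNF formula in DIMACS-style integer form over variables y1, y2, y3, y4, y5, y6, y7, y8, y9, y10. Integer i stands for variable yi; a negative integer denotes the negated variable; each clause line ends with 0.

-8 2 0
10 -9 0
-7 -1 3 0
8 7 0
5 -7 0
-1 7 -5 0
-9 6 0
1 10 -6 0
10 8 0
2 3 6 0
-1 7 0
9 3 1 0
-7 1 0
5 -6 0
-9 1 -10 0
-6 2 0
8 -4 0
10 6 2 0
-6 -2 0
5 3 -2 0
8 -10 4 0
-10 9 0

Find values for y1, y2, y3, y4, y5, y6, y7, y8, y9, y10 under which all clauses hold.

y1 = F, y2 = T, y3 = T, y4 = F, y5 = F, y6 = F, y7 = F, y8 = T, y9 = F, y10 = F

Check each clause:
  1. (y2 ∨ ¬y8) — y2 is true.
  2. (¬y9 ∨ y10) — ¬y9 is true.
  3. (y3 ∨ ¬y1 ∨ ¬y7) — ¬y7 is true.
  4. (y7 ∨ y8) — y8 is true.
  5. (y5 ∨ ¬y7) — ¬y7 is true.
  6. (¬y5 ∨ ¬y1 ∨ y7) — ¬y5 is true.
  7. (y6 ∨ ¬y9) — ¬y9 is true.
  8. (y1 ∨ y10 ∨ ¬y6) — ¬y6 is true.
  9. (y8 ∨ y10) — y8 is true.
  10. (y3 ∨ y6 ∨ y2) — y2 is true.
  11. (¬y1 ∨ y7) — ¬y1 is true.
  12. (y3 ∨ y1 ∨ y9) — y3 is true.
  13. (¬y7 ∨ y1) — ¬y7 is true.
  14. (y5 ∨ ¬y6) — ¬y6 is true.
  15. (¬y10 ∨ y1 ∨ ¬y9) — ¬y10 is true.
  16. (¬y6 ∨ y2) — y2 is true.
  17. (y8 ∨ ¬y4) — y8 is true.
  18. (y10 ∨ y6 ∨ y2) — y2 is true.
  19. (¬y6 ∨ ¬y2) — ¬y6 is true.
  20. (y3 ∨ ¬y2 ∨ y5) — y3 is true.
  21. (y8 ∨ y4 ∨ ¬y10) — y8 is true.
  22. (y9 ∨ ¬y10) — ¬y10 is true.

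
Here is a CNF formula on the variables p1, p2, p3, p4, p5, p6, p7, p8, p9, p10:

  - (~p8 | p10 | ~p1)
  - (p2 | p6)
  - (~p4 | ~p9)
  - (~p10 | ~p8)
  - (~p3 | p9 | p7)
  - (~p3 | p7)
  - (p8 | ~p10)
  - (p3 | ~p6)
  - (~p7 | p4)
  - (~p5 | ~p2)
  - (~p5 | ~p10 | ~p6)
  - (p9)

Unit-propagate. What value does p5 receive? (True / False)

(p9) stands alone — p9 = True.
(~p4 | ~p9) with p9 = True leaves only ~p4, so p4 = False.
(~p7 | p4): since p4 = False, the clause reduces to (~p7). p7 = False.
(p7 | ~p3) with p7 = False leaves only ~p3, so p3 = False.
In (p3 | ~p6), p3 is now false; ~p6 must hold, so p6 = False.
In (p2 | p6), p6 is now false; p2 must hold, so p2 = True.
(~p2 | ~p5) with p2 = True leaves only ~p5, so p5 = False.

False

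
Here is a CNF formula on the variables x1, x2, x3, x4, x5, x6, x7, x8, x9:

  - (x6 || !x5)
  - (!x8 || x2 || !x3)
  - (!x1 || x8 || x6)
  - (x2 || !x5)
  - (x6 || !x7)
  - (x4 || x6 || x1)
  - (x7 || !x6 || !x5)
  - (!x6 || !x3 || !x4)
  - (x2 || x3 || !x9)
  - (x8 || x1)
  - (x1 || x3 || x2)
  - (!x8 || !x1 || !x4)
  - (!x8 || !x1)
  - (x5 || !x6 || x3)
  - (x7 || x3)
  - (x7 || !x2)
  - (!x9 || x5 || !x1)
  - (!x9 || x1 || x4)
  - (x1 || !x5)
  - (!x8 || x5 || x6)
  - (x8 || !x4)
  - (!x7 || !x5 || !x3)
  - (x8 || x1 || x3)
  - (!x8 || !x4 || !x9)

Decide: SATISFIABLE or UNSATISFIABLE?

SATISFIABLE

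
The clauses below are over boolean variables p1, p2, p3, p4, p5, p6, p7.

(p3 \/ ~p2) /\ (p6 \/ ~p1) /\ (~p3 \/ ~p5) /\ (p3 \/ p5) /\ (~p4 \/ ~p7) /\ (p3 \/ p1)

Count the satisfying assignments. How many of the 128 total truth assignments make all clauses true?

21

Case analysis on p3 and p1:
  p3=1, p1=1: p2 free; 3 ways for (p4,p5,p6,p7) × 2^1 = 6.
  p3=1, p1=0: p2, p6 free; 3 ways for (p4,p5,p7) × 2^2 = 12.
  p3=0, p1=1: remaining (p2,p4,p5,p6,p7) ∈ {(0,0,1,1,0); (0,0,1,1,1); (0,1,1,1,0)} — 3.
  p3=0, p1=0: a clause becomes empty — 0.
Total: 6 + 12 + 3 + 0 = 21.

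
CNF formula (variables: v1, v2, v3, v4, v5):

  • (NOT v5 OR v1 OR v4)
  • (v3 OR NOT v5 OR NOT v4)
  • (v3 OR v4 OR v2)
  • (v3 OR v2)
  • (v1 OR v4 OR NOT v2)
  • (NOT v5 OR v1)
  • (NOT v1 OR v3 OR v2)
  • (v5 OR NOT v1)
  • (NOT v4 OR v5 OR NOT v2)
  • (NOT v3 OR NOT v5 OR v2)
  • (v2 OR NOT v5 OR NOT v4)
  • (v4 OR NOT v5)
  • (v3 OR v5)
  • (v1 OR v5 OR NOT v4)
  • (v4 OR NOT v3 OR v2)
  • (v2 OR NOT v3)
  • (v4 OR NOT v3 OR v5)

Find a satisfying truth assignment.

v1=True  v2=True  v3=True  v4=True  v5=True

Check each clause:
  1. (v4 OR NOT v5 OR v1) — v1 is true.
  2. (NOT v5 OR NOT v4 OR v3) — v3 is true.
  3. (v2 OR v4 OR v3) — v2 is true.
  4. (v2 OR v3) — v2 is true.
  5. (v4 OR v1 OR NOT v2) — v1 is true.
  6. (NOT v5 OR v1) — v1 is true.
  7. (v2 OR v3 OR NOT v1) — v2 is true.
  8. (v5 OR NOT v1) — v5 is true.
  9. (NOT v2 OR NOT v4 OR v5) — v5 is true.
  10. (NOT v5 OR v2 OR NOT v3) — v2 is true.
  11. (NOT v4 OR NOT v5 OR v2) — v2 is true.
  12. (v4 OR NOT v5) — v4 is true.
  13. (v3 OR v5) — v3 is true.
  14. (v5 OR NOT v4 OR v1) — v1 is true.
  15. (v2 OR v4 OR NOT v3) — v2 is true.
  16. (NOT v3 OR v2) — v2 is true.
  17. (v4 OR NOT v3 OR v5) — v5 is true.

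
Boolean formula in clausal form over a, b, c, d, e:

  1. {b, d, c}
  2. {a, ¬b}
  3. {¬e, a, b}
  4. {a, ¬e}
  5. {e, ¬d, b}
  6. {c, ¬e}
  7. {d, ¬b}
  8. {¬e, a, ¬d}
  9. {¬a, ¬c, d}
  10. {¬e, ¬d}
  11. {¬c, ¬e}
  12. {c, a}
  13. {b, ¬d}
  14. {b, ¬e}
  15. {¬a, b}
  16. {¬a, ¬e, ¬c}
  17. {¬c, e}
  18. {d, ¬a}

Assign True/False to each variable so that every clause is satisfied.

a=T, b=T, c=F, d=T, e=F

Check each clause:
  1. {c, b, d} — b is true.
  2. {a, ¬b} — a is true.
  3. {b, ¬e, a} — a is true.
  4. {a, ¬e} — a is true.
  5. {e, ¬d, b} — b is true.
  6. {¬e, c} — ¬e is true.
  7. {d, ¬b} — d is true.
  8. {¬d, ¬e, a} — a is true.
  9. {d, ¬c, ¬a} — d is true.
  10. {¬e, ¬d} — ¬e is true.
  11. {¬c, ¬e} — ¬e is true.
  12. {a, c} — a is true.
  13. {b, ¬d} — b is true.
  14. {¬e, b} — b is true.
  15. {b, ¬a} — b is true.
  16. {¬a, ¬c, ¬e} — ¬e is true.
  17. {e, ¬c} — ¬c is true.
  18. {d, ¬a} — d is true.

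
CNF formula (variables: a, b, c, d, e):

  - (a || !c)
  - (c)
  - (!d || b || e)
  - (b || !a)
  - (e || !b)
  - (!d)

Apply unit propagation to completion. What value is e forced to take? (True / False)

(c) stands alone — c = True.
From (!c || a) and c = True: a = True.
(b || !a): since a = True, the clause reduces to (b). b = True.
(e || !b) with b = True leaves only e, so e = True.

True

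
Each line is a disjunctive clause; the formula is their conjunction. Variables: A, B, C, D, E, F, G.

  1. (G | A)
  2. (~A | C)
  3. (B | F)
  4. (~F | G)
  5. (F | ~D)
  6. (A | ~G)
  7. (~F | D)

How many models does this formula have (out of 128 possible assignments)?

8

The models are:
  A=T B=F C=T D=T E=F F=T G=T
  A=T B=F C=T D=T E=T F=T G=T
  A=T B=T C=T D=F E=F F=F G=F
  A=T B=T C=T D=F E=F F=F G=T
  A=T B=T C=T D=F E=T F=F G=F
  A=T B=T C=T D=F E=T F=F G=T
  A=T B=T C=T D=T E=F F=T G=T
  A=T B=T C=T D=T E=T F=T G=T
That's 8 in total.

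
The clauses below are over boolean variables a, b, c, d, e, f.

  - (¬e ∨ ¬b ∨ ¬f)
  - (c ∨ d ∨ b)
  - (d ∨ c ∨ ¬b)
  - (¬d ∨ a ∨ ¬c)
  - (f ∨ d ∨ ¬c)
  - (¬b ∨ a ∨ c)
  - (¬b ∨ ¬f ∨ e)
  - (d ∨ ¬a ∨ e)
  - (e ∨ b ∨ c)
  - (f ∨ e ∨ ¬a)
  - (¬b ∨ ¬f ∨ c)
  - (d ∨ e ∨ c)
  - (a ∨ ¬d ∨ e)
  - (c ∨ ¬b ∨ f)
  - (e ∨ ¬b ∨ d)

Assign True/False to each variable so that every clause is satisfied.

a=True, b=False, c=False, d=True, e=True, f=False

Check each clause:
  1. (¬b ∨ ¬f ∨ ¬e) — ¬f is true.
  2. (b ∨ c ∨ d) — d is true.
  3. (c ∨ d ∨ ¬b) — d is true.
  4. (a ∨ ¬d ∨ ¬c) — a is true.
  5. (f ∨ ¬c ∨ d) — d is true.
  6. (a ∨ ¬b ∨ c) — a is true.
  7. (e ∨ ¬b ∨ ¬f) — ¬f is true.
  8. (¬a ∨ d ∨ e) — d is true.
  9. (e ∨ b ∨ c) — e is true.
  10. (f ∨ ¬a ∨ e) — e is true.
  11. (¬f ∨ ¬b ∨ c) — ¬f is true.
  12. (e ∨ c ∨ d) — d is true.
  13. (¬d ∨ e ∨ a) — a is true.
  14. (¬b ∨ f ∨ c) — ¬b is true.
  15. (e ∨ ¬b ∨ d) — d is true.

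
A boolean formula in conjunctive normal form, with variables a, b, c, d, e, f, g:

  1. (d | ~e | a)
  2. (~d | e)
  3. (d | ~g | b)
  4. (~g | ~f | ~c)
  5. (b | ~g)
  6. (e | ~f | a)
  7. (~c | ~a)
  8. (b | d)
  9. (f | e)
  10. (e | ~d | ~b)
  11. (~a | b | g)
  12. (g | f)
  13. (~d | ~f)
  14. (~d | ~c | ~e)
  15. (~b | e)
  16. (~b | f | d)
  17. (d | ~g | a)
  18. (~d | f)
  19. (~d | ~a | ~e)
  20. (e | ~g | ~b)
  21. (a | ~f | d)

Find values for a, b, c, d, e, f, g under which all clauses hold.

a=1, b=1, c=0, d=0, e=1, f=1, g=0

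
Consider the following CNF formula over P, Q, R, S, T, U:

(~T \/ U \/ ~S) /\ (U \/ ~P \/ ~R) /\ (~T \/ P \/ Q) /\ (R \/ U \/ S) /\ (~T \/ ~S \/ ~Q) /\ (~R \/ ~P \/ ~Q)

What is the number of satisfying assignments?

30

Case analysis on P and Q:
  P=1, Q=1: remaining (R,S,T,U) ∈ {(0,0,0,1); (0,0,1,1); (0,1,0,0); (0,1,0,1)} — 4.
  P=1, Q=0: 9 of the 16 assignments to (R,S,T,U) work.
  P=0, Q=1: 10 of the 16 assignments to (R,S,T,U) work.
  P=0, Q=0: 7 of the 16 assignments to (R,S,T,U) work.
Total: 4 + 9 + 10 + 7 = 30.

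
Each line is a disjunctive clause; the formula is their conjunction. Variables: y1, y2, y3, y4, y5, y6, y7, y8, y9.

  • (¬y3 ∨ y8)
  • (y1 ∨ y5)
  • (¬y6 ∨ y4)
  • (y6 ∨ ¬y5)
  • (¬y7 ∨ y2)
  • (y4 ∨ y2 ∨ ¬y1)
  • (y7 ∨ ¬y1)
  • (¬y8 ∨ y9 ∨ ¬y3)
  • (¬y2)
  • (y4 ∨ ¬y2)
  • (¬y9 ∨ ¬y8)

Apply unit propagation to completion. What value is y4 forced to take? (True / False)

True

Unit clause (¬y2) sets y2 = False.
(¬y7 ∨ y2): since y2 = False, the clause reduces to (¬y7). y7 = False.
From (y7 ∨ ¬y1) and y7 = False: y1 = False.
(y5 ∨ y1) with y1 = False leaves only y5, so y5 = True.
In (y6 ∨ ¬y5), ¬y5 is now false; y6 must hold, so y6 = True.
From (¬y6 ∨ y4) and y6 = True: y4 = True.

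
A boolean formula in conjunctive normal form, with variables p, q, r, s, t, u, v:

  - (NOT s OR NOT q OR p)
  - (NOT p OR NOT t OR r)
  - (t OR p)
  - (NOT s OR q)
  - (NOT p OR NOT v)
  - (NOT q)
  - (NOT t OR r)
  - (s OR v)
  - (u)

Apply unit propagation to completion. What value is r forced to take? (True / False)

True

(NOT q) is a unit clause: q = False.
(NOT s OR q) with q = False leaves only NOT s, so s = False.
(v OR s): since s = False, the clause reduces to (v). v = True.
(NOT v OR NOT p): since v = True, the clause reduces to (NOT p). p = False.
(p OR t) with p = False leaves only t, so t = True.
In (r OR NOT t), NOT t is now false; r must hold, so r = True.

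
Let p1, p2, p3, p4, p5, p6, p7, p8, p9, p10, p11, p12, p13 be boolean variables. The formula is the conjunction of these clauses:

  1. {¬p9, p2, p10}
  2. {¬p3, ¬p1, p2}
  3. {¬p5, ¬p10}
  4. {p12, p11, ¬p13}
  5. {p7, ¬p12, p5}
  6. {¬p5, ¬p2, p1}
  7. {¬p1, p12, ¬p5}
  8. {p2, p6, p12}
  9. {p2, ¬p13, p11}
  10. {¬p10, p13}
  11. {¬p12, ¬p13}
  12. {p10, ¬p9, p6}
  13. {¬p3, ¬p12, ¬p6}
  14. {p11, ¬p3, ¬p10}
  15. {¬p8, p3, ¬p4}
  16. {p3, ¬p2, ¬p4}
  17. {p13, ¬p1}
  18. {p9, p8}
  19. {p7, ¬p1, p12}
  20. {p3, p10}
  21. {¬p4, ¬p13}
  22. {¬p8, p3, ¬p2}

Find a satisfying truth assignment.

p1 = False, p2 = False, p3 = False, p4 = False, p5 = False, p6 = True, p7 = True, p8 = False, p9 = True, p10 = True, p11 = True, p12 = False, p13 = True

Check each clause:
  1. {¬p9, p10, p2} — p10 is true.
  2. {¬p3, p2, ¬p1} — ¬p3 is true.
  3. {¬p5, ¬p10} — ¬p5 is true.
  4. {p11, ¬p13, p12} — p11 is true.
  5. {p7, ¬p12, p5} — ¬p12 is true.
  6. {p1, ¬p5, ¬p2} — ¬p5 is true.
  7. {¬p5, p12, ¬p1} — ¬p5 is true.
  8. {p12, p2, p6} — p6 is true.
  9. {p2, ¬p13, p11} — p11 is true.
  10. {¬p10, p13} — p13 is true.
  11. {¬p13, ¬p12} — ¬p12 is true.
  12. {p6, ¬p9, p10} — p10 is true.
  13. {¬p6, ¬p3, ¬p12} — ¬p12 is true.
  14. {¬p10, ¬p3, p11} — p11 is true.
  15. {¬p8, ¬p4, p3} — ¬p8 is true.
  16. {¬p2, p3, ¬p4} — ¬p4 is true.
  17. {¬p1, p13} — p13 is true.
  18. {p9, p8} — p9 is true.
  19. {p12, ¬p1, p7} — ¬p1 is true.
  20. {p10, p3} — p10 is true.
  21. {¬p13, ¬p4} — ¬p4 is true.
  22. {¬p2, p3, ¬p8} — ¬p8 is true.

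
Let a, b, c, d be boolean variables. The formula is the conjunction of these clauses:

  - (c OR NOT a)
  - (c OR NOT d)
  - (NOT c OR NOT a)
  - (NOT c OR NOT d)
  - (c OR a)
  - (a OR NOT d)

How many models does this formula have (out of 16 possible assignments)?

2

The models are:
  a=0 b=0 c=1 d=0
  a=0 b=1 c=1 d=0
Count: 2.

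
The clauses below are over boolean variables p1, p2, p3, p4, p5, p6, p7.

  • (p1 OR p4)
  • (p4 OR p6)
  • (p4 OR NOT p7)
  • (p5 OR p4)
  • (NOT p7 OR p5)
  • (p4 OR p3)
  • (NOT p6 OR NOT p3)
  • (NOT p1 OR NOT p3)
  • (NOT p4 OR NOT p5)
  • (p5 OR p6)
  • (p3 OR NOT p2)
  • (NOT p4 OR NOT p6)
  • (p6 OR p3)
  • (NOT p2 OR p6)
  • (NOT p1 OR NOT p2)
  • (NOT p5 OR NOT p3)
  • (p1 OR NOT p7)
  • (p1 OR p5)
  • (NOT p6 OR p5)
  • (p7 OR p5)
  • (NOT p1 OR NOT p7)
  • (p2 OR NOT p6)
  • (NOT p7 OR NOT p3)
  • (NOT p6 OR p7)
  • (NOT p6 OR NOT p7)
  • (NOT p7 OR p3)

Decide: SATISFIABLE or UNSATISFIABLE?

UNSATISFIABLE

p6 = True:
  propagation gives p3=False, p4=True; an empty clause results — contradiction.
p6 = False:
  propagation gives p4=True, p5=False; an empty clause results — contradiction.
Every branch closes, so no satisfying assignment exists.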